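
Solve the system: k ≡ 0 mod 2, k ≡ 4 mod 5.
M = 2 × 5 = 10. M₁ = 5, y₁ ≡ 1 mod 2. M₂ = 2, y₂ ≡ 3 mod 5. k = 0×5×1 + 4×2×3 ≡ 4 mod 10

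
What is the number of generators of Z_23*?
A prime p has φ(p-1) primitive roots; here φ(22) = 10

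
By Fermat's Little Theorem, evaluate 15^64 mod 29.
By Fermat: 15^{28} ≡ 1 mod 29. 64 = 2×28 + 8. So 15^{64} ≡ 15^{8} ≡ 23 mod 29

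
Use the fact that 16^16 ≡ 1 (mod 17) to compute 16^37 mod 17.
By Fermat: 16^{16} ≡ 1 (mod 17). 37 = 2×16 + 5. So 16^{37} ≡ 16^{5} ≡ 16 (mod 17)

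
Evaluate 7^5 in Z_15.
By repeated squaring (mod 15): 7^{1}≡7, 7^{2}≡4, 7^{4}≡1. Then 7^{5} = 7^{4+1} ≡ 1 × 7 ≡ 7 (mod 15)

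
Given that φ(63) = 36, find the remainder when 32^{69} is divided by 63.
By Euler: 32^{36} ≡ 1 mod 63 since gcd(32, 63) = 1. 69 = 1×36 + 33. So 32^{69} ≡ 32^{33} ≡ 8 mod 63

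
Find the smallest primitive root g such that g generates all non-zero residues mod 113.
g = 3. For each prime q|112: 3^{56}≡112, 3^{16}≡49, none ≡ 1, so ord_113(3) = 112 and 3 is a primitive root.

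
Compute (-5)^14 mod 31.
By repeated squaring mod 31: (-5)^{1}≡26, (-5)^{2}≡25, (-5)^{4}≡5, (-5)^{8}≡25. Then (-5)^{14} = (-5)^{8+4+2} ≡ 25 × 5 × 25 ≡ 25 mod 31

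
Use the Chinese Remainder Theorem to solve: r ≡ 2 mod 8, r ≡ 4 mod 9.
M = 8 × 9 = 72. M₁ = 9, y₁ ≡ 1 mod 8. M₂ = 8, y₂ ≡ 8 mod 9. r = 2×9×1 + 4×8×8 ≡ 58 mod 72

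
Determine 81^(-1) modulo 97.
Since 97 is prime, by Fermat 81^(-1) ≡ 81^{95} ≡ 6 mod 97. Verify: 81 × 6 = 486 ≡ 1 mod 97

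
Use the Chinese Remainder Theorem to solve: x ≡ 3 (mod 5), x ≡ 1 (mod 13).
M = 5 × 13 = 65. M₁ = 13, y₁ ≡ 2 (mod 5). M₂ = 5, y₂ ≡ 8 (mod 13). x = 3×13×2 + 1×5×8 ≡ 53 (mod 65)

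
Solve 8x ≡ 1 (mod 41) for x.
Since 41 is prime, by Fermat 8^(-1) ≡ 8^{39} ≡ 36 (mod 41). Verify: 8 × 36 = 288 ≡ 1 (mod 41)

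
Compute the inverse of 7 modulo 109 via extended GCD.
Extended GCD: 7(-31) + 109(2) = 1. So 7^(-1) ≡ -31 ≡ 78 (mod 109). Verify: 7 × 78 = 546 ≡ 1 (mod 109)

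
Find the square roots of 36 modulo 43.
The square roots of 36 mod 43 are 6 and 37. Verify: 6² = 36 ≡ 36 mod 43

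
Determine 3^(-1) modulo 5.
Since 5 is prime, by Fermat 3^(-1) ≡ 3^{3} ≡ 2 (mod 5). Verify: 3 × 2 = 6 ≡ 1 (mod 5)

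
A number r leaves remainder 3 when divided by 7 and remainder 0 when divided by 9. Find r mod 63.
M = 7 × 9 = 63. M₁ = 9, y₁ ≡ 4 mod 7. M₂ = 7, y₂ ≡ 4 mod 9. r = 3×9×4 + 0×7×4 ≡ 45 mod 63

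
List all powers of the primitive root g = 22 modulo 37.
22^1, 22^2, ..., 22^{36} mod 37: [22, 3, 29, 9, 13, 27, 2, 7, 6, 21, 18, 26, 17, 4, 14, 12, 5, 36, 15, 34, 8, 28, 24, 10, 35, 30, 31, 16, 19, 11, 20, 33, 23, 25, 32, 1]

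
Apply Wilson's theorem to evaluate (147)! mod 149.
(148)! = (147)! × (148) ≡ -1 (mod 149). So (147)! ≡ -1 × (148)^(-1) ≡ (-1)×(-1) = 1 (mod 149)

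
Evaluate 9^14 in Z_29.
By repeated squaring mod 29: 9^{1}≡9, 9^{2}≡23, 9^{4}≡7, 9^{8}≡20. Then 9^{14} = 9^{8+4+2} ≡ 20 × 7 × 23 ≡ 1 mod 29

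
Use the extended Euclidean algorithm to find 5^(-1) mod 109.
Extended GCD: 5(22) + 109(-1) = 1. So 5^(-1) ≡ 22 (mod 109). Verify: 5 × 22 = 110 ≡ 1 (mod 109)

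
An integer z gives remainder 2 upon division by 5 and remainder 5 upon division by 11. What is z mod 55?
M = 5 × 11 = 55. M₁ = 11, y₁ ≡ 1 mod 5. M₂ = 5, y₂ ≡ 9 mod 11. z = 2×11×1 + 5×5×9 ≡ 27 mod 55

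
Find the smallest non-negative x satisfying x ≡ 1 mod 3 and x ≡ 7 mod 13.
M = 3 × 13 = 39. M₁ = 13, y₁ ≡ 1 mod 3. M₂ = 3, y₂ ≡ 9 mod 13. x = 1×13×1 + 7×3×9 ≡ 7 mod 39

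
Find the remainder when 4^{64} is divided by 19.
By Fermat: 4^{18} ≡ 1 (mod 19). 64 = 3×18 + 10. So 4^{64} ≡ 4^{10} ≡ 4 (mod 19)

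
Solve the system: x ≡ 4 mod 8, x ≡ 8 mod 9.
M = 8 × 9 = 72. M₁ = 9, y₁ ≡ 1 mod 8. M₂ = 8, y₂ ≡ 8 mod 9. x = 4×9×1 + 8×8×8 ≡ 44 mod 72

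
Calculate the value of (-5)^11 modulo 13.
By repeated squaring (mod 13): (-5)^{1}≡8, (-5)^{2}≡12, (-5)^{4}≡1, (-5)^{8}≡1. Then (-5)^{11} = (-5)^{8+2+1} ≡ 1 × 12 × 8 ≡ 5 (mod 13)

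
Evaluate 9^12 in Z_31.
By repeated squaring (mod 31): 9^{1}≡9, 9^{2}≡19, 9^{4}≡20, 9^{8}≡28. Then 9^{12} = 9^{8+4} ≡ 28 × 20 ≡ 2 (mod 31)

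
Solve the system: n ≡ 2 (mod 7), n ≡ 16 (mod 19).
M = 7 × 19 = 133. M₁ = 19, y₁ ≡ 3 (mod 7). M₂ = 7, y₂ ≡ 11 (mod 19). n = 2×19×3 + 16×7×11 ≡ 16 (mod 133)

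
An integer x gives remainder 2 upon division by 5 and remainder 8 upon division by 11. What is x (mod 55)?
M = 5 × 11 = 55. M₁ = 11, y₁ ≡ 1 (mod 5). M₂ = 5, y₂ ≡ 9 (mod 11). x = 2×11×1 + 8×5×9 ≡ 52 (mod 55)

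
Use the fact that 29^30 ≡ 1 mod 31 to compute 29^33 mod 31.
By Fermat: 29^{30} ≡ 1 mod 31. So 29^{33} = 29^{30} · 29^{3} ≡ 29^{3} ≡ 23 mod 31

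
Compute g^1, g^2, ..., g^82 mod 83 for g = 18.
18^1, 18^2, ..., 18^{82} mod 83: [18, 75, 22, 64, 73, 69, 80, 29, 24, 17, 57, 30, 42, 9, 79, 11, 32, 78, 76, 40, 56, 12, 50, 70, 15, 21, 46, 81, 47, 16, 39, 38, 20, 28, 6, 25, 35, 49, 52, 23, 82, 65, 8, 61, 19, 10, 14, 3, 54, 59, 66, 26, 53, 41, 74, 4, 72, 51, 5, 7, 43, 27, 71, 33, 13, 68, 62, 37, 2, 36, 67, 44, 45, 63, 55, 77, 58, 48, 34, 31, 60, 1]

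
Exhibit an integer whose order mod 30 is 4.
7 has order 4 mod 30 since 7^{4} ≡ 1 mod 30 and no smaller power works.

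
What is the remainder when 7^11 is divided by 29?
By repeated squaring mod 29: 7^{1}≡7, 7^{2}≡20, 7^{4}≡23, 7^{8}≡7. Then 7^{11} = 7^{8+2+1} ≡ 7 × 20 × 7 ≡ 23 mod 29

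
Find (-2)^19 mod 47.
By repeated squaring mod 47: (-2)^{1}≡45, (-2)^{2}≡4, (-2)^{4}≡16, (-2)^{8}≡21, (-2)^{16}≡18. Then (-2)^{19} = (-2)^{16+2+1} ≡ 18 × 4 × 45 ≡ 44 mod 47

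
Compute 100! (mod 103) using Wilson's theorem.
(102)! = (100)! × (101) × (102) ≡ -1 (mod 103). So (100)! ≡ -1 × [(102)(101)]^(-1) ≡ 51 (mod 103)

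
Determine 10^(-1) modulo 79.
Since 79 is prime, by Fermat 10^(-1) ≡ 10^{77} ≡ 8 mod 79. Verify: 10 × 8 = 80 ≡ 1 mod 79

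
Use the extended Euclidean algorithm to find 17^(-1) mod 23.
Extended GCD: 17(-4) + 23(3) = 1. So 17^(-1) ≡ -4 ≡ 19 (mod 23). Verify: 17 × 19 = 323 ≡ 1 (mod 23)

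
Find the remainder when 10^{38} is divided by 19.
By Fermat: 10^{18} ≡ 1 (mod 19). 38 = 2×18 + 2. So 10^{38} ≡ 10^{2} ≡ 5 (mod 19)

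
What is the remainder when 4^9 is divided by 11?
By repeated squaring mod 11: 4^{1}≡4, 4^{2}≡5, 4^{4}≡3, 4^{8}≡9. Then 4^{9} = 4^{8+1} ≡ 9 × 4 ≡ 3 mod 11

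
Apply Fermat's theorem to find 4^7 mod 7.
By Fermat: 4^{6} ≡ 1 mod 7. So 4^{7} = 4^{6} · 4^{1} ≡ 4^{1} ≡ 4 mod 7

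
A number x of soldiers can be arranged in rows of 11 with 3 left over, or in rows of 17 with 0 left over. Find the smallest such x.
M = 11 × 17 = 187. M₁ = 17, y₁ ≡ 2 (mod 11). M₂ = 11, y₂ ≡ 14 (mod 17). x = 3×17×2 + 0×11×14 ≡ 102 (mod 187)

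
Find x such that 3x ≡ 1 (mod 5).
Since 5 is prime, by Fermat 3^(-1) ≡ 3^{3} ≡ 2 (mod 5). Verify: 3 × 2 = 6 ≡ 1 (mod 5)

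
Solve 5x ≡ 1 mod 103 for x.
Since 103 is prime, by Fermat 5^(-1) ≡ 5^{101} ≡ 62 mod 103. Verify: 5 × 62 = 310 ≡ 1 mod 103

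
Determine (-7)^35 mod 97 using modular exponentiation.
By repeated squaring (mod 97): (-7)^{1}≡90, (-7)^{2}≡49, (-7)^{4}≡73, (-7)^{8}≡91, (-7)^{16}≡36, (-7)^{32}≡35. Then (-7)^{35} = (-7)^{32+2+1} ≡ 35 × 49 × 90 ≡ 23 (mod 97)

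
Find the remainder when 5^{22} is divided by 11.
By Fermat: 5^{10} ≡ 1 (mod 11). 22 = 2×10 + 2. So 5^{22} ≡ 5^{2} ≡ 3 (mod 11)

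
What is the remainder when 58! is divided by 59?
By Wilson's theorem, (58)! ≡ -1 ≡ 58 mod 59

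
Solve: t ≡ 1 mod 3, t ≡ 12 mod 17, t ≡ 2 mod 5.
M = 3 × 17 × 5 = 255. M₁ = 85, y₁ ≡ 1 mod 3. M₂ = 15, y₂ ≡ 8 mod 17. M₃ = 51, y₃ ≡ 1 mod 5. t = 1×85×1 + 12×15×8 + 2×51×1 ≡ 97 mod 255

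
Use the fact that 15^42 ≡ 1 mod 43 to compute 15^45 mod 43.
By Fermat: 15^{42} ≡ 1 mod 43. So 15^{45} = 15^{42} · 15^{3} ≡ 15^{3} ≡ 21 mod 43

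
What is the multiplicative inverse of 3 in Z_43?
Since 43 is prime, by Fermat 3^(-1) ≡ 3^{41} ≡ 29 mod 43. Verify: 3 × 29 = 87 ≡ 1 mod 43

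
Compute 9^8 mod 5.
Using Fermat: 9^{4} ≡ 1 mod 5. 8 ≡ 0 mod 4. So 9^{8} ≡ 9^{0} ≡ 1 mod 5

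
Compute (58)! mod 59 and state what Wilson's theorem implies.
(58)! mod 59 = 58. Since this equals -1 (mod 59), Wilson confirms 59 is prime.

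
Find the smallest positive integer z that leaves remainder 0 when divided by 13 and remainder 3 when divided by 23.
M = 13 × 23 = 299. M₁ = 23, y₁ ≡ 4 mod 13. M₂ = 13, y₂ ≡ 16 mod 23. z = 0×23×4 + 3×13×16 ≡ 26 mod 299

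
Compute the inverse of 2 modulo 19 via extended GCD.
Extended GCD: 2(-9) + 19(1) = 1. So 2^(-1) ≡ -9 ≡ 10 (mod 19). Verify: 2 × 10 = 20 ≡ 1 (mod 19)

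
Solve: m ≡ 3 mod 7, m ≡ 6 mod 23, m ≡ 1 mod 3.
M = 7 × 23 × 3 = 483. M₁ = 69, y₁ ≡ 6 mod 7. M₂ = 21, y₂ ≡ 11 mod 23. M₃ = 161, y₃ ≡ 2 mod 3. m = 3×69×6 + 6×21×11 + 1×161×2 ≡ 52 mod 483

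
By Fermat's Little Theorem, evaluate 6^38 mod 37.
By Fermat: 6^{36} ≡ 1 (mod 37). So 6^{38} = 6^{36} · 6^{2} ≡ 6^{2} ≡ 36 (mod 37)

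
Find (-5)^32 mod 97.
By repeated squaring mod 97: (-5)^{1}≡92, (-5)^{2}≡25, (-5)^{4}≡43, (-5)^{8}≡6, (-5)^{16}≡36, (-5)^{32}≡35. So (-5)^{32} ≡ 35 mod 97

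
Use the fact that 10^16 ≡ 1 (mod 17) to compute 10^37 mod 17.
By Fermat: 10^{16} ≡ 1 (mod 17). 37 = 2×16 + 5. So 10^{37} ≡ 10^{5} ≡ 6 (mod 17)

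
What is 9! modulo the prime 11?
(10)! = (9)! × (10) ≡ -1 mod 11. So (9)! ≡ -1 × (10)^(-1) ≡ (-1)×(-1) = 1 mod 11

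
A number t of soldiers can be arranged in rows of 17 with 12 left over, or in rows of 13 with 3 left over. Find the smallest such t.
M = 17 × 13 = 221. M₁ = 13, y₁ ≡ 4 mod 17. M₂ = 17, y₂ ≡ 10 mod 13. t = 12×13×4 + 3×17×10 ≡ 29 mod 221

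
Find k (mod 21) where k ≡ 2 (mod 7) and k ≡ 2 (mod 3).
M = 7 × 3 = 21. M₁ = 3, y₁ ≡ 5 (mod 7). M₂ = 7, y₂ ≡ 1 (mod 3). k = 2×3×5 + 2×7×1 ≡ 2 (mod 21)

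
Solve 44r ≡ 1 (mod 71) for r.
Since 71 is prime, by Fermat 44^(-1) ≡ 44^{69} ≡ 21 (mod 71). Verify: 44 × 21 = 924 ≡ 1 (mod 71)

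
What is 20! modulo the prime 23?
(22)! = (20)! × (21) × (22) ≡ -1 mod 23. So (20)! ≡ -1 × [(22)(21)]^(-1) ≡ 11 mod 23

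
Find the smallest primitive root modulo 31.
g = 3. Powers: [3, 9, 27, 19, 26, 16, 17, 20, 29, ...] generates all 30 non-zero residues.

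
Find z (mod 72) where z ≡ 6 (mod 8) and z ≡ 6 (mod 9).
M = 8 × 9 = 72. M₁ = 9, y₁ ≡ 1 (mod 8). M₂ = 8, y₂ ≡ 8 (mod 9). z = 6×9×1 + 6×8×8 ≡ 6 (mod 72)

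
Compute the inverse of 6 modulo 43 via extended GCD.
Extended GCD: 6(-7) + 43(1) = 1. So 6^(-1) ≡ -7 ≡ 36 mod 43. Verify: 6 × 36 = 216 ≡ 1 mod 43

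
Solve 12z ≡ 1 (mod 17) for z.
Since 17 is prime, by Fermat 12^(-1) ≡ 12^{15} ≡ 10 (mod 17). Verify: 12 × 10 = 120 ≡ 1 (mod 17)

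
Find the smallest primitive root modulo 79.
g = 3. Powers: [3, 9, 27, 2, 6, 18, 54, ...] generates all 78 non-zero residues.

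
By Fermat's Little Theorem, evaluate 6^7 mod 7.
By Fermat: 6^{6} ≡ 1 mod 7. So 6^{7} = 6^{6} · 6^{1} ≡ 6^{1} ≡ 6 mod 7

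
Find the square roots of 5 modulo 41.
The square roots of 5 mod 41 are 28 and 13. Verify: 28² = 784 ≡ 5 mod 41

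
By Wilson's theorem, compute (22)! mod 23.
By Wilson's theorem, (22)! ≡ -1 ≡ 22 mod 23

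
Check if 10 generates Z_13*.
10^{6} ≡ 1 (mod 13) and 6 < 12, so ord_13(10) = 6 ≠ 12 and 10 is not a primitive root.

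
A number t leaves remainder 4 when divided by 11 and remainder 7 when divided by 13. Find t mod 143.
M = 11 × 13 = 143. M₁ = 13, y₁ ≡ 6 mod 11. M₂ = 11, y₂ ≡ 6 mod 13. t = 4×13×6 + 7×11×6 ≡ 59 mod 143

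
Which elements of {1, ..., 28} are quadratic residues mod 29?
QRs mod 29: {1, 4, 5, 6, 7, 9, 13, 16, 20, 22, 23, 24, 25, 28}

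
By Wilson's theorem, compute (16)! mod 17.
By Wilson's theorem, (16)! ≡ -1 ≡ 16 mod 17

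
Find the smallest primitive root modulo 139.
g = 2. Powers: [2, 4, 8, 16, 32, 64, ...] generates all 138 non-zero residues.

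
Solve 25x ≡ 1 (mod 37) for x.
Since 37 is prime, by Fermat 25^(-1) ≡ 25^{35} ≡ 3 (mod 37). Verify: 25 × 3 = 75 ≡ 1 (mod 37)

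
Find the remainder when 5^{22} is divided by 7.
By Fermat: 5^{6} ≡ 1 mod 7. 22 = 3×6 + 4. So 5^{22} ≡ 5^{4} ≡ 2 mod 7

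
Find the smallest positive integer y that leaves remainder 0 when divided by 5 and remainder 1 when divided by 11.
M = 5 × 11 = 55. M₁ = 11, y₁ ≡ 1 (mod 5). M₂ = 5, y₂ ≡ 9 (mod 11). y = 0×11×1 + 1×5×9 ≡ 45 (mod 55)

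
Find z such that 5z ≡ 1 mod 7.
Since 7 is prime, by Fermat 5^(-1) ≡ 5^{5} ≡ 3 mod 7. Verify: 5 × 3 = 15 ≡ 1 mod 7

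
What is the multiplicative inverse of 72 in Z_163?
Since 163 is prime, by Fermat 72^(-1) ≡ 72^{161} ≡ 120 (mod 163). Verify: 72 × 120 = 8640 ≡ 1 (mod 163)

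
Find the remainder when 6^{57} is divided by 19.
By Fermat: 6^{18} ≡ 1 mod 19. 57 = 3×18 + 3. So 6^{57} ≡ 6^{3} ≡ 7 mod 19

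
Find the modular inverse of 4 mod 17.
Since 17 is prime, by Fermat 4^(-1) ≡ 4^{15} ≡ 13 mod 17. Verify: 4 × 13 = 52 ≡ 1 mod 17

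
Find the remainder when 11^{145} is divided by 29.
By Fermat: 11^{28} ≡ 1 mod 29. 145 = 5×28 + 5. So 11^{145} ≡ 11^{5} ≡ 14 mod 29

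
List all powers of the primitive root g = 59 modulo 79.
59^1, 59^2, ..., 59^{78} mod 79: [59, 5, 58, 25, 53, 46, 28, 72, 61, 44, 68, 62, 24, 73, 41, 49, 47, 8, 77, 40, 69, 42, 29, 52, 66, 23, 14, 36, 70, 22, 34, 31, 12, 76, 60, 64, 63, 4, 78, 20, 74, 21, 54, 26, 33, 51, 7, 18, 35, 11, 17, 55, 6, 38, 30, 32, 71, 2, 39, 10, 37, 50, 27, 13, 56, 65, 43, 9, 57, 45, 48, 67, 3, 19, 15, 16, 75, 1]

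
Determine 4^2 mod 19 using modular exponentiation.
4^{2} = 16 ≡ 16 mod 19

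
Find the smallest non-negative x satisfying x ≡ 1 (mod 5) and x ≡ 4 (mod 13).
M = 5 × 13 = 65. M₁ = 13, y₁ ≡ 2 (mod 5). M₂ = 5, y₂ ≡ 8 (mod 13). x = 1×13×2 + 4×5×8 ≡ 56 (mod 65)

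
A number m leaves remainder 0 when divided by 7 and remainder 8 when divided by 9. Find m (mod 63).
M = 7 × 9 = 63. M₁ = 9, y₁ ≡ 4 (mod 7). M₂ = 7, y₂ ≡ 4 (mod 9). m = 0×9×4 + 8×7×4 ≡ 35 (mod 63)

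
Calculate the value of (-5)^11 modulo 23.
By repeated squaring mod 23: (-5)^{1}≡18, (-5)^{2}≡2, (-5)^{4}≡4, (-5)^{8}≡16. Then (-5)^{11} = (-5)^{8+2+1} ≡ 16 × 2 × 18 ≡ 1 mod 23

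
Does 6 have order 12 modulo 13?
ord_13(6) divides 12. For each prime q|12: 6^{6}≡12, 6^{4}≡9, none ≡ 1. So 6 has order 12 and is a primitive root mod 13.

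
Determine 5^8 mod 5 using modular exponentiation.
By repeated squaring (mod 5): 5^{1}≡0, 5^{2}≡0, 5^{4}≡0, 5^{8}≡0. So 5^{8} ≡ 0 (mod 5)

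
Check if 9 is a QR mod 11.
By Euler's criterion: 9^{5} ≡ 1 (mod 11). Since this equals 1, 9 is a QR.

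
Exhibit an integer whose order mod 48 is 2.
7 has order 2 mod 48 since 7^{2} ≡ 1 (mod 48) and no smaller power works.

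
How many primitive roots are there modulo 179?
There are φ(179-1) = φ(178) = 88 primitive roots modulo 179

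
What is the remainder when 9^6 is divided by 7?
Using Fermat: 9^{6} ≡ 1 (mod 7). 6 ≡ 0 (mod 6). So 9^{6} ≡ 9^{0} ≡ 1 (mod 7)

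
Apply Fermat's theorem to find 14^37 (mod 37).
By Fermat: 14^{36} ≡ 1 (mod 37). So 14^{37} = 14^{36} · 14^{1} ≡ 14^{1} ≡ 14 (mod 37)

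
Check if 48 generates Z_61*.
48^{6} ≡ 1 mod 61 and 6 < 60, so ord_61(48) = 6 ≠ 60 and 48 is not a primitive root.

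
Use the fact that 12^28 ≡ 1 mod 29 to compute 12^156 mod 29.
By Fermat: 12^{28} ≡ 1 mod 29. 156 = 5×28 + 16. So 12^{156} ≡ 12^{16} ≡ 1 mod 29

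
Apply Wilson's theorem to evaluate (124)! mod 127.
(126)! = (124)! × (125) × (126) ≡ -1 (mod 127). So (124)! ≡ -1 × [(126)(125)]^(-1) ≡ 63 (mod 127)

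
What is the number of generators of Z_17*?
There are φ(17-1) = φ(16) = 8 primitive roots modulo 17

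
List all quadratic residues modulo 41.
QRs mod 41: {1, 2, 4, 5, 8, 9, 10, 16, 18, 20, 21, 23, 25, 31, 32, 33, 36, 37, 39, 40}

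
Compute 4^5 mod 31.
By repeated squaring mod 31: 4^{1}≡4, 4^{2}≡16, 4^{4}≡8. Then 4^{5} = 4^{4+1} ≡ 8 × 4 ≡ 1 mod 31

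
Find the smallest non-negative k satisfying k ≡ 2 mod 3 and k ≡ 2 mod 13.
M = 3 × 13 = 39. M₁ = 13, y₁ ≡ 1 mod 3. M₂ = 3, y₂ ≡ 9 mod 13. k = 2×13×1 + 2×3×9 ≡ 2 mod 39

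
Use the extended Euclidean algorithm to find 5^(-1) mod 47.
Extended GCD: 5(19) + 47(-2) = 1. So 5^(-1) ≡ 19 (mod 47). Verify: 5 × 19 = 95 ≡ 1 (mod 47)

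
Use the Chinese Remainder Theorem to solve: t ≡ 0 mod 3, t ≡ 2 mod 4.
M = 3 × 4 = 12. M₁ = 4, y₁ ≡ 1 mod 3. M₂ = 3, y₂ ≡ 3 mod 4. t = 0×4×1 + 2×3×3 ≡ 6 mod 12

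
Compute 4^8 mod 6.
By repeated squaring (mod 6): 4^{1}≡4, 4^{2}≡4, 4^{4}≡4, 4^{8}≡4. So 4^{8} ≡ 4 (mod 6)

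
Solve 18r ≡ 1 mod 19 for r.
Since 19 is prime, by Fermat 18^(-1) ≡ 18^{17} ≡ 18 mod 19. Verify: 18 × 18 = 324 ≡ 1 mod 19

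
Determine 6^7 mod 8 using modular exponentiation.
By repeated squaring (mod 8): 6^{1}≡6, 6^{2}≡4, 6^{4}≡0. Then 6^{7} = 6^{4+2+1} ≡ 0 × 4 × 6 ≡ 0 (mod 8)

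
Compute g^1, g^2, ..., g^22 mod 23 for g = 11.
11^1, 11^2, ..., 11^{22} mod 23: [11, 6, 20, 13, 5, 9, 7, 8, 19, 2, 22, 12, 17, 3, 10, 18, 14, 16, 15, 4, 21, 1]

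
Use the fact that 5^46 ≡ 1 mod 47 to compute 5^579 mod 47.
By Fermat: 5^{46} ≡ 1 mod 47. 579 ≡ 27 mod 46. So 5^{579} ≡ 5^{27} ≡ 33 mod 47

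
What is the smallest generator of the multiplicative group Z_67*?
g = 2. For each prime q|66: 2^{33}≡66, 2^{22}≡37, 2^{6}≡64, none ≡ 1, so ord_67(2) = 66 and 2 is a primitive root.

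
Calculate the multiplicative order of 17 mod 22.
Powers of 17 mod 22: 17^1≡17, 17^2≡3, 17^3≡7, 17^4≡9, 17^5≡21, 17^6≡5, 17^7≡19, 17^8≡15, 17^9≡13, 17^10≡1. ord_22(17) = 10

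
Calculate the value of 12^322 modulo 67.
Using Fermat: 12^{66} ≡ 1 mod 67. 322 ≡ 58 mod 66. So 12^{322} ≡ 12^{58} ≡ 4 mod 67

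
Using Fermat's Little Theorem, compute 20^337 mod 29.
By Fermat: 20^{28} ≡ 1 (mod 29). 337 ≡ 1 (mod 28). So 20^{337} ≡ 20^{1} ≡ 20 (mod 29)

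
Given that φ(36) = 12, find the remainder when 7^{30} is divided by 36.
By Euler: 7^{12} ≡ 1 (mod 36) since gcd(7, 36) = 1. 30 = 2×12 + 6. So 7^{30} ≡ 7^{6} ≡ 1 (mod 36)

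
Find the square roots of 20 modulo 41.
The square roots of 20 mod 41 are 26 and 15. Verify: 26² = 676 ≡ 20 (mod 41)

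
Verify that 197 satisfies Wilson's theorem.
(196)! mod 197 = 196. Since this equals -1 (mod 197), Wilson confirms 197 is prime.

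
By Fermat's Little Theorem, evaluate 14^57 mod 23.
By Fermat: 14^{22} ≡ 1 (mod 23). 57 = 2×22 + 13. So 14^{57} ≡ 14^{13} ≡ 11 (mod 23)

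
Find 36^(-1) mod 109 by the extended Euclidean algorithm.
Extended GCD: 36(-3) + 109(1) = 1. So 36^(-1) ≡ -3 ≡ 106 mod 109. Verify: 36 × 106 = 3816 ≡ 1 mod 109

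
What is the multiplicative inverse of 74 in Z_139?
Since 139 is prime, by Fermat 74^(-1) ≡ 74^{137} ≡ 62 mod 139. Verify: 74 × 62 = 4588 ≡ 1 mod 139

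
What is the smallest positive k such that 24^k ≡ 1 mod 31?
Powers of 24 mod 31: 24^1≡24, 24^2≡18, 24^3≡29, 24^4≡14, 24^5≡26, 24^6≡4, 24^7≡3, 24^8≡10, 24^9≡23, 24^10≡25, 24^11≡11, 24^12≡16, 24^13≡12, 24^14≡9, 24^15≡30, 24^16≡7, 24^17≡13, 24^18≡2, 24^19≡17, 24^20≡5, 24^21≡27, 24^22≡28, 24^23≡21, 24^24≡8, 24^25≡6, 24^26≡20, 24^27≡15, 24^28≡19, 24^29≡22, 24^30≡1. ord_31(24) = 30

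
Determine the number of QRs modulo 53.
The squaring map on Z_53* is 2-to-1, so there are (52)/2 = 26 QRs.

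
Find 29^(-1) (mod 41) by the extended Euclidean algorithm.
Extended GCD: 29(17) + 41(-12) = 1. So 29^(-1) ≡ 17 (mod 41). Verify: 29 × 17 = 493 ≡ 1 (mod 41)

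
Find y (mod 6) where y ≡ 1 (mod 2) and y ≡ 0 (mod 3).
M = 2 × 3 = 6. M₁ = 3, y₁ ≡ 1 (mod 2). M₂ = 2, y₂ ≡ 2 (mod 3). y = 1×3×1 + 0×2×2 ≡ 3 (mod 6)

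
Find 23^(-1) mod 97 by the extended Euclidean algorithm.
Extended GCD: 23(38) + 97(-9) = 1. So 23^(-1) ≡ 38 mod 97. Verify: 23 × 38 = 874 ≡ 1 mod 97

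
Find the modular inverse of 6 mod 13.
Since 13 is prime, by Fermat 6^(-1) ≡ 6^{11} ≡ 11 mod 13. Verify: 6 × 11 = 66 ≡ 1 mod 13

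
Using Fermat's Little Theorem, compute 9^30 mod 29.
By Fermat: 9^{28} ≡ 1 (mod 29). So 9^{30} = 9^{28} · 9^{2} ≡ 9^{2} ≡ 23 (mod 29)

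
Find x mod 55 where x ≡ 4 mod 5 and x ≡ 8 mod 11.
M = 5 × 11 = 55. M₁ = 11, y₁ ≡ 1 mod 5. M₂ = 5, y₂ ≡ 9 mod 11. x = 4×11×1 + 8×5×9 ≡ 19 mod 55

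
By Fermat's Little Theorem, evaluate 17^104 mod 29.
By Fermat: 17^{28} ≡ 1 (mod 29). 104 = 3×28 + 20. So 17^{104} ≡ 17^{20} ≡ 1 (mod 29)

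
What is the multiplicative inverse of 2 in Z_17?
Since 17 is prime, by Fermat 2^(-1) ≡ 2^{15} ≡ 9 mod 17. Verify: 2 × 9 = 18 ≡ 1 mod 17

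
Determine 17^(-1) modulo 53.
Since 53 is prime, by Fermat 17^(-1) ≡ 17^{51} ≡ 25 mod 53. Verify: 17 × 25 = 425 ≡ 1 mod 53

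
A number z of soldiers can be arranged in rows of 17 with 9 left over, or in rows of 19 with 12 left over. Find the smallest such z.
M = 17 × 19 = 323. M₁ = 19, y₁ ≡ 9 (mod 17). M₂ = 17, y₂ ≡ 9 (mod 19). z = 9×19×9 + 12×17×9 ≡ 145 (mod 323)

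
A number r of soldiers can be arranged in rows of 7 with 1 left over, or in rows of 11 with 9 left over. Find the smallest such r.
M = 7 × 11 = 77. M₁ = 11, y₁ ≡ 2 mod 7. M₂ = 7, y₂ ≡ 8 mod 11. r = 1×11×2 + 9×7×8 ≡ 64 mod 77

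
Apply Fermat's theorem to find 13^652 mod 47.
By Fermat: 13^{46} ≡ 1 mod 47. 652 ≡ 8 mod 46. So 13^{652} ≡ 13^{8} ≡ 37 mod 47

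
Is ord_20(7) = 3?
Powers of 7 mod 20: 7^1≡7, 7^2≡9, 7^3≡3, 7^4≡1. 7^3≡3≢1, so ord ≠ 3. No, the actual order is 4.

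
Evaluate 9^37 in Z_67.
By repeated squaring (mod 67): 9^{1}≡9, 9^{2}≡14, 9^{4}≡62, 9^{8}≡25, 9^{16}≡22, 9^{32}≡15. Then 9^{37} = 9^{32+4+1} ≡ 15 × 62 × 9 ≡ 62 (mod 67)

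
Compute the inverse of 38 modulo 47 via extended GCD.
Extended GCD: 38(-21) + 47(17) = 1. So 38^(-1) ≡ -21 ≡ 26 (mod 47). Verify: 38 × 26 = 988 ≡ 1 (mod 47)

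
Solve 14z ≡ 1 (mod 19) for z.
Since 19 is prime, by Fermat 14^(-1) ≡ 14^{17} ≡ 15 (mod 19). Verify: 14 × 15 = 210 ≡ 1 (mod 19)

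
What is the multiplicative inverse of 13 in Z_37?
Since 37 is prime, by Fermat 13^(-1) ≡ 13^{35} ≡ 20 (mod 37). Verify: 13 × 20 = 260 ≡ 1 (mod 37)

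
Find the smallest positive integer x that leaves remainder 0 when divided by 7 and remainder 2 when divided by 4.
M = 7 × 4 = 28. M₁ = 4, y₁ ≡ 2 (mod 7). M₂ = 7, y₂ ≡ 3 (mod 4). x = 0×4×2 + 2×7×3 ≡ 14 (mod 28)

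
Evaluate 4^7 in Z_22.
By repeated squaring (mod 22): 4^{1}≡4, 4^{2}≡16, 4^{4}≡14. Then 4^{7} = 4^{4+2+1} ≡ 14 × 16 × 4 ≡ 16 (mod 22)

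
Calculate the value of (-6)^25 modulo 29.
By repeated squaring mod 29: (-6)^{1}≡23, (-6)^{2}≡7, (-6)^{4}≡20, (-6)^{8}≡23, (-6)^{16}≡7. Then (-6)^{25} = (-6)^{16+8+1} ≡ 7 × 23 × 23 ≡ 20 mod 29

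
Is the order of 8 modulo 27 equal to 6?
Powers of 8 mod 27: 8^1≡8, 8^2≡10, 8^3≡26, 8^4≡19, 8^5≡17, 8^6≡1. First k with 8^k≡1 is k=6. Yes, ord_27(8) = 6.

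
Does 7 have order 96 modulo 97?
ord_97(7) divides 96. For each prime q|96: 7^{48}≡96, 7^{32}≡35, none ≡ 1. So 7 has order 96 and is a primitive root mod 97.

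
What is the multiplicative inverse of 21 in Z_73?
Since 73 is prime, by Fermat 21^(-1) ≡ 21^{71} ≡ 7 (mod 73). Verify: 21 × 7 = 147 ≡ 1 (mod 73)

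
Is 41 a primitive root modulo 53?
ord_53(41) divides 52. For each prime q|52: 41^{26}≡52, 41^{4}≡13, none ≡ 1. So 41 has order 52 and is a primitive root mod 53.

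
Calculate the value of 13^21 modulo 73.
By repeated squaring (mod 73): 13^{1}≡13, 13^{2}≡23, 13^{4}≡18, 13^{8}≡32, 13^{16}≡2. Then 13^{21} = 13^{16+4+1} ≡ 2 × 18 × 13 ≡ 30 (mod 73)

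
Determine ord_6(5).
Powers of 5 mod 6: 5^1≡5, 5^2≡1. So the order of 5 is 2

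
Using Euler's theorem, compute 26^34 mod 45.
By Euler: 26^{24} ≡ 1 (mod 45) since gcd(26, 45) = 1. 34 = 1×24 + 10. So 26^{34} ≡ 26^{10} ≡ 1 (mod 45)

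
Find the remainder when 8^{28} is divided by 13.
By Fermat: 8^{12} ≡ 1 mod 13. 28 = 2×12 + 4. So 8^{28} ≡ 8^{4} ≡ 1 mod 13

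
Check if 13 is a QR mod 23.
By Euler's criterion: 13^{11} ≡ 1 mod 23. Since this equals 1, 13 is a QR.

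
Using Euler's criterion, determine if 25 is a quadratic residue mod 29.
By Euler's criterion: 25^{14} ≡ 1 (mod 29). Since this equals 1, 25 is a QR.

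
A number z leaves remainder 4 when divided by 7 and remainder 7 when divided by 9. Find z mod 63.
M = 7 × 9 = 63. M₁ = 9, y₁ ≡ 4 mod 7. M₂ = 7, y₂ ≡ 4 mod 9. z = 4×9×4 + 7×7×4 ≡ 25 mod 63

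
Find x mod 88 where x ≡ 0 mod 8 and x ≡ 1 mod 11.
M = 8 × 11 = 88. M₁ = 11, y₁ ≡ 3 mod 8. M₂ = 8, y₂ ≡ 7 mod 11. x = 0×11×3 + 1×8×7 ≡ 56 mod 88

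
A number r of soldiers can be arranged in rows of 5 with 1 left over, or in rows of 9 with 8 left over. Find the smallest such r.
M = 5 × 9 = 45. M₁ = 9, y₁ ≡ 4 mod 5. M₂ = 5, y₂ ≡ 2 mod 9. r = 1×9×4 + 8×5×2 ≡ 26 mod 45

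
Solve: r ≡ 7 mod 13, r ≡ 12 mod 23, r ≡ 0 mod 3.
M = 13 × 23 × 3 = 897. M₁ = 69, y₁ ≡ 10 mod 13. M₂ = 39, y₂ ≡ 13 mod 23. M₃ = 299, y₃ ≡ 2 mod 3. r = 7×69×10 + 12×39×13 + 0×299×2 ≡ 150 mod 897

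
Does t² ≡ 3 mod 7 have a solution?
By Euler's criterion: 3^{3} ≡ 6 mod 7. Since this equals -1 (≡ 6), 3 is not a QR.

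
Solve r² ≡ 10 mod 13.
The square roots of 10 mod 13 are 7 and 6. Verify: 7² = 49 ≡ 10 mod 13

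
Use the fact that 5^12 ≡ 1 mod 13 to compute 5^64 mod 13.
By Fermat: 5^{12} ≡ 1 mod 13. 64 = 5×12 + 4. So 5^{64} ≡ 5^{4} ≡ 1 mod 13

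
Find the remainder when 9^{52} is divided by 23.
By Fermat: 9^{22} ≡ 1 mod 23. 52 = 2×22 + 8. So 9^{52} ≡ 9^{8} ≡ 13 mod 23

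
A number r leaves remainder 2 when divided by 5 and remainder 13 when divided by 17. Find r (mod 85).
M = 5 × 17 = 85. M₁ = 17, y₁ ≡ 3 (mod 5). M₂ = 5, y₂ ≡ 7 (mod 17). r = 2×17×3 + 13×5×7 ≡ 47 (mod 85)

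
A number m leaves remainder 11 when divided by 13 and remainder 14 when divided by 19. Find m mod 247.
M = 13 × 19 = 247. M₁ = 19, y₁ ≡ 11 mod 13. M₂ = 13, y₂ ≡ 3 mod 19. m = 11×19×11 + 14×13×3 ≡ 128 mod 247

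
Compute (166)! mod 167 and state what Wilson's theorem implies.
(166)! mod 167 = 166. Since this equals -1 mod 167, Wilson confirms 167 is prime.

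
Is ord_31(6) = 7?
Powers of 6 mod 31: 6^1≡6, 6^2≡5, 6^3≡30, 6^4≡25, 6^5≡26, 6^6≡1. Already 6^6≡1, so the order is 6 < 7. No, the actual order is 6.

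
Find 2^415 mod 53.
Using Fermat: 2^{52} ≡ 1 mod 53. 415 ≡ 51 mod 52. So 2^{415} ≡ 2^{51} ≡ 27 mod 53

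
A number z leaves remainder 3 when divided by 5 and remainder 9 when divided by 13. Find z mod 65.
M = 5 × 13 = 65. M₁ = 13, y₁ ≡ 2 mod 5. M₂ = 5, y₂ ≡ 8 mod 13. z = 3×13×2 + 9×5×8 ≡ 48 mod 65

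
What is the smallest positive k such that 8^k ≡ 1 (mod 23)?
Powers of 8 mod 23: 8^1≡8, 8^2≡18, 8^3≡6, 8^4≡2, 8^5≡16, 8^6≡13, 8^7≡12, 8^8≡4, 8^9≡9, 8^10≡3, 8^11≡1. Order = 11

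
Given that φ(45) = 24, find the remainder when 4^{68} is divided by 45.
By Euler: 4^{24} ≡ 1 mod 45 since gcd(4, 45) = 1. 68 = 2×24 + 20. So 4^{68} ≡ 4^{20} ≡ 16 mod 45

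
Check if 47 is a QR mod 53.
By Euler's criterion: 47^{26} ≡ 1 mod 53. Since this equals 1, 47 is a QR.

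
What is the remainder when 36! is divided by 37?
By Wilson's theorem, (36)! ≡ -1 ≡ 36 (mod 37)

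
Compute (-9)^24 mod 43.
By repeated squaring (mod 43): (-9)^{1}≡34, (-9)^{2}≡38, (-9)^{4}≡25, (-9)^{8}≡23, (-9)^{16}≡13. Then (-9)^{24} = (-9)^{16+8} ≡ 13 × 23 ≡ 41 (mod 43)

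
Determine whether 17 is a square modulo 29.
By Euler's criterion: 17^{14} ≡ 28 mod 29. Since this equals -1 (≡ 28), 17 is not a QR.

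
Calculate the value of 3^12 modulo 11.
Using Fermat: 3^{10} ≡ 1 (mod 11). 12 ≡ 2 (mod 10). So 3^{12} ≡ 3^{2} ≡ 9 (mod 11)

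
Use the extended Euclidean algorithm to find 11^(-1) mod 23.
Extended GCD: 11(-2) + 23(1) = 1. So 11^(-1) ≡ -2 ≡ 21 (mod 23). Verify: 11 × 21 = 231 ≡ 1 (mod 23)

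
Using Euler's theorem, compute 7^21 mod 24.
By Euler: 7^{8} ≡ 1 (mod 24) since gcd(7, 24) = 1. 21 = 2×8 + 5. So 7^{21} ≡ 7^{5} ≡ 7 (mod 24)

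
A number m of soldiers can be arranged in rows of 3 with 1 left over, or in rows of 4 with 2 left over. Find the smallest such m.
M = 3 × 4 = 12. M₁ = 4, y₁ ≡ 1 (mod 3). M₂ = 3, y₂ ≡ 3 (mod 4). m = 1×4×1 + 2×3×3 ≡ 10 (mod 12)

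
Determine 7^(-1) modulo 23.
Since 23 is prime, by Fermat 7^(-1) ≡ 7^{21} ≡ 10 mod 23. Verify: 7 × 10 = 70 ≡ 1 mod 23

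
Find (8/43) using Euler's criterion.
(8/43) = 8^{21} mod 43 = -1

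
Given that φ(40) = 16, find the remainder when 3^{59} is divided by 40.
By Euler: 3^{16} ≡ 1 mod 40 since gcd(3, 40) = 1. 59 = 3×16 + 11. So 3^{59} ≡ 3^{11} ≡ 27 mod 40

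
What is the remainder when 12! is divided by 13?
By Wilson's theorem, (12)! ≡ -1 ≡ 12 (mod 13)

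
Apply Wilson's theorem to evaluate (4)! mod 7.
(6)! = (4)! × (5) × (6) ≡ -1 (mod 7). So (4)! ≡ -1 × [(6)(5)]^(-1) ≡ 3 (mod 7)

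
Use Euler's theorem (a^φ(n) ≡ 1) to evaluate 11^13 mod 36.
By Euler: 11^{12} ≡ 1 mod 36 since gcd(11, 36) = 1. 13 = 1×12 + 1. So 11^{13} ≡ 11^{1} ≡ 11 mod 36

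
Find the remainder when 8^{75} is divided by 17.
By Fermat: 8^{16} ≡ 1 (mod 17). 75 = 4×16 + 11. So 8^{75} ≡ 8^{11} ≡ 2 (mod 17)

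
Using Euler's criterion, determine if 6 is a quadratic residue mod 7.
By Euler's criterion: 6^{3} ≡ 6 (mod 7). Since this equals -1 (≡ 6), 6 is not a QR.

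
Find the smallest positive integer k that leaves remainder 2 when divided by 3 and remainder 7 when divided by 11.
M = 3 × 11 = 33. M₁ = 11, y₁ ≡ 2 mod 3. M₂ = 3, y₂ ≡ 4 mod 11. k = 2×11×2 + 7×3×4 ≡ 29 mod 33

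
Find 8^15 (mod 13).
Using Fermat: 8^{12} ≡ 1 (mod 13). 15 ≡ 3 (mod 12). So 8^{15} ≡ 8^{3} ≡ 5 (mod 13)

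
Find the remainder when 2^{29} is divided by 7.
By Fermat: 2^{6} ≡ 1 (mod 7). 29 = 4×6 + 5. So 2^{29} ≡ 2^{5} ≡ 4 (mod 7)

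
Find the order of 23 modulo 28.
Powers of 23 mod 28: 23^1≡23, 23^2≡25, 23^3≡15, 23^4≡9, 23^5≡11, 23^6≡1. Order = 6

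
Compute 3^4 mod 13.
3^{4} = 81 ≡ 3 mod 13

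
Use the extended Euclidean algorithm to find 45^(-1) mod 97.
Extended GCD: 45(-28) + 97(13) = 1. So 45^(-1) ≡ -28 ≡ 69 mod 97. Verify: 45 × 69 = 3105 ≡ 1 mod 97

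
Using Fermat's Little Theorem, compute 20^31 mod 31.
By Fermat: 20^{30} ≡ 1 (mod 31). So 20^{31} = 20^{30} · 20^{1} ≡ 20^{1} ≡ 20 (mod 31)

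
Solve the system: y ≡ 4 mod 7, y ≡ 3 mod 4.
M = 7 × 4 = 28. M₁ = 4, y₁ ≡ 2 mod 7. M₂ = 7, y₂ ≡ 3 mod 4. y = 4×4×2 + 3×7×3 ≡ 11 mod 28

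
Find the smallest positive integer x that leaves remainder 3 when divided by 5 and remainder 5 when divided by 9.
M = 5 × 9 = 45. M₁ = 9, y₁ ≡ 4 mod 5. M₂ = 5, y₂ ≡ 2 mod 9. x = 3×9×4 + 5×5×2 ≡ 23 mod 45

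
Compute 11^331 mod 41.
Using Fermat: 11^{40} ≡ 1 (mod 41). 331 ≡ 11 (mod 40). So 11^{331} ≡ 11^{11} ≡ 17 (mod 41)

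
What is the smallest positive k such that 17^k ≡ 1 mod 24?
Powers of 17 mod 24: 17^1≡17, 17^2≡1. Order = 2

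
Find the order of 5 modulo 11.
Powers of 5 mod 11: 5^1≡5, 5^2≡3, 5^3≡4, 5^4≡9, 5^5≡1. So the order of 5 is 5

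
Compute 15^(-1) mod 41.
Since 41 is prime, by Fermat 15^(-1) ≡ 15^{39} ≡ 11 mod 41. Verify: 15 × 11 = 165 ≡ 1 mod 41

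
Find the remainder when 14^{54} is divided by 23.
By Fermat: 14^{22} ≡ 1 (mod 23). 54 = 2×22 + 10. So 14^{54} ≡ 14^{10} ≡ 18 (mod 23)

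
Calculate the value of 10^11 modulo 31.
By repeated squaring mod 31: 10^{1}≡10, 10^{2}≡7, 10^{4}≡18, 10^{8}≡14. Then 10^{11} = 10^{8+2+1} ≡ 14 × 7 × 10 ≡ 19 mod 31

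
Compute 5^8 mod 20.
By repeated squaring (mod 20): 5^{1}≡5, 5^{2}≡5, 5^{4}≡5, 5^{8}≡5. So 5^{8} ≡ 5 (mod 20)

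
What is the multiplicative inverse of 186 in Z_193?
Since 193 is prime, by Fermat 186^(-1) ≡ 186^{191} ≡ 55 (mod 193). Verify: 186 × 55 = 10230 ≡ 1 (mod 193)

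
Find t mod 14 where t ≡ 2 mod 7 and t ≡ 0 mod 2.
M = 7 × 2 = 14. M₁ = 2, y₁ ≡ 4 mod 7. M₂ = 7, y₂ ≡ 1 mod 2. t = 2×2×4 + 0×7×1 ≡ 2 mod 14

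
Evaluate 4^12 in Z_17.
By repeated squaring (mod 17): 4^{1}≡4, 4^{2}≡16, 4^{4}≡1, 4^{8}≡1. Then 4^{12} = 4^{8+4} ≡ 1 × 1 ≡ 1 (mod 17)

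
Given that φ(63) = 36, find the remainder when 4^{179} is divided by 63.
By Euler: 4^{36} ≡ 1 mod 63 since gcd(4, 63) = 1. 179 = 4×36 + 35. So 4^{179} ≡ 4^{35} ≡ 16 mod 63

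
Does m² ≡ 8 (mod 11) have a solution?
By Euler's criterion: 8^{5} ≡ 10 (mod 11). Since this equals -1 (≡ 10), 8 is not a QR.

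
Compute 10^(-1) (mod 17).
Since 17 is prime, by Fermat 10^(-1) ≡ 10^{15} ≡ 12 (mod 17). Verify: 10 × 12 = 120 ≡ 1 (mod 17)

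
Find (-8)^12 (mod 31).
By repeated squaring (mod 31): (-8)^{1}≡23, (-8)^{2}≡2, (-8)^{4}≡4, (-8)^{8}≡16. Then (-8)^{12} = (-8)^{8+4} ≡ 16 × 4 ≡ 2 (mod 31)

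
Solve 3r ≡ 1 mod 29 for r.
Since 29 is prime, by Fermat 3^(-1) ≡ 3^{27} ≡ 10 mod 29. Verify: 3 × 10 = 30 ≡ 1 mod 29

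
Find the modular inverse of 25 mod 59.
Since 59 is prime, by Fermat 25^(-1) ≡ 25^{57} ≡ 26 mod 59. Verify: 25 × 26 = 650 ≡ 1 mod 59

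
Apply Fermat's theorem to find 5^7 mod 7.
By Fermat: 5^{6} ≡ 1 mod 7. So 5^{7} = 5^{6} · 5^{1} ≡ 5^{1} ≡ 5 mod 7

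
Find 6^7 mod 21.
By repeated squaring mod 21: 6^{1}≡6, 6^{2}≡15, 6^{4}≡15. Then 6^{7} = 6^{4+2+1} ≡ 15 × 15 × 6 ≡ 6 mod 21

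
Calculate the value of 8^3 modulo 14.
8^{3} = 512 ≡ 8 (mod 14)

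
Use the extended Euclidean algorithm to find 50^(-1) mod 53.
Extended GCD: 50(-18) + 53(17) = 1. So 50^(-1) ≡ -18 ≡ 35 (mod 53). Verify: 50 × 35 = 1750 ≡ 1 (mod 53)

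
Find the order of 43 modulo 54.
Powers of 43 mod 54: 43^1≡43, 43^2≡13, 43^3≡19, 43^4≡7, 43^5≡31, 43^6≡37, 43^7≡25, 43^8≡49, 43^9≡1. Order = 9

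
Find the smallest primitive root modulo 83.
g = 2. For each prime q|82: 2^{41}≡82, 2^{2}≡4, none ≡ 1, so ord_83(2) = 82 and 2 is a primitive root.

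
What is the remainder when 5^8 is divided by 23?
By repeated squaring mod 23: 5^{1}≡5, 5^{2}≡2, 5^{4}≡4, 5^{8}≡16. So 5^{8} ≡ 16 mod 23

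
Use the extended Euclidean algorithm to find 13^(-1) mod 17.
Extended GCD: 13(4) + 17(-3) = 1. So 13^(-1) ≡ 4 (mod 17). Verify: 13 × 4 = 52 ≡ 1 (mod 17)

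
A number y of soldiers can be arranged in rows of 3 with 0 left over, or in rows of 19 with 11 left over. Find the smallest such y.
M = 3 × 19 = 57. M₁ = 19, y₁ ≡ 1 (mod 3). M₂ = 3, y₂ ≡ 13 (mod 19). y = 0×19×1 + 11×3×13 ≡ 30 (mod 57)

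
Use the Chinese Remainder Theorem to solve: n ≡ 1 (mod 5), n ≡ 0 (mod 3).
M = 5 × 3 = 15. M₁ = 3, y₁ ≡ 2 (mod 5). M₂ = 5, y₂ ≡ 2 (mod 3). n = 1×3×2 + 0×5×2 ≡ 6 (mod 15)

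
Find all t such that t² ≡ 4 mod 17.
The square roots of 4 mod 17 are 2 and 15. Verify: 2² = 4 ≡ 4 mod 17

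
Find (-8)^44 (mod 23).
Using Fermat: (-8)^{22} ≡ 1 (mod 23). 44 ≡ 0 (mod 22). So (-8)^{44} ≡ (-8)^{0} ≡ 1 (mod 23)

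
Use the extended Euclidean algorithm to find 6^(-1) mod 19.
Extended GCD: 6(-3) + 19(1) = 1. So 6^(-1) ≡ -3 ≡ 16 (mod 19). Verify: 6 × 16 = 96 ≡ 1 (mod 19)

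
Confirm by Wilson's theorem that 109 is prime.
(108)! mod 109 = 108. Since this equals -1 (mod 109), Wilson confirms 109 is prime.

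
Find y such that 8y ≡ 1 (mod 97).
Since 97 is prime, by Fermat 8^(-1) ≡ 8^{95} ≡ 85 (mod 97). Verify: 8 × 85 = 680 ≡ 1 (mod 97)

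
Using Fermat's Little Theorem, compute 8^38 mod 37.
By Fermat: 8^{36} ≡ 1 mod 37. So 8^{38} = 8^{36} · 8^{2} ≡ 8^{2} ≡ 27 mod 37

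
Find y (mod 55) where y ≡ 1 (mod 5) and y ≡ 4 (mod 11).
M = 5 × 11 = 55. M₁ = 11, y₁ ≡ 1 (mod 5). M₂ = 5, y₂ ≡ 9 (mod 11). y = 1×11×1 + 4×5×9 ≡ 26 (mod 55)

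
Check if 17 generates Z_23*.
ord_23(17) divides 22. For each prime q|22: 17^{11}≡22, 17^{2}≡13, none ≡ 1. So 17 has order 22 and is a primitive root mod 23.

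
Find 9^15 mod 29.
By repeated squaring mod 29: 9^{1}≡9, 9^{2}≡23, 9^{4}≡7, 9^{8}≡20. Then 9^{15} = 9^{8+4+2+1} ≡ 20 × 7 × 23 × 9 ≡ 9 mod 29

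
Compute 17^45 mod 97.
By repeated squaring mod 97: 17^{1}≡17, 17^{2}≡95, 17^{4}≡4, 17^{8}≡16, 17^{16}≡62, 17^{32}≡61. Then 17^{45} = 17^{32+8+4+1} ≡ 61 × 16 × 4 × 17 ≡ 20 mod 97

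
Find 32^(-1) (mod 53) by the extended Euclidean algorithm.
Extended GCD: 32(5) + 53(-3) = 1. So 32^(-1) ≡ 5 (mod 53). Verify: 32 × 5 = 160 ≡ 1 (mod 53)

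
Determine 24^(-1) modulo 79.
Since 79 is prime, by Fermat 24^(-1) ≡ 24^{77} ≡ 56 (mod 79). Verify: 24 × 56 = 1344 ≡ 1 (mod 79)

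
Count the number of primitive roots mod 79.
Number of primitive roots mod 79 = φ(p-1) = φ(78) = 24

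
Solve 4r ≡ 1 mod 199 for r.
Since 199 is prime, by Fermat 4^(-1) ≡ 4^{197} ≡ 50 mod 199. Verify: 4 × 50 = 200 ≡ 1 mod 199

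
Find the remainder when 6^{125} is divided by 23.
By Fermat: 6^{22} ≡ 1 (mod 23). 125 = 5×22 + 15. So 6^{125} ≡ 6^{15} ≡ 8 (mod 23)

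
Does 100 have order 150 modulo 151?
100^{75} ≡ 1 (mod 151) and 75 < 150, so ord_151(100) = 75 ≠ 150 and 100 is not a primitive root.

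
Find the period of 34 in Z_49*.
Powers of 34 mod 49: 34^1≡34, 34^2≡29, 34^3≡6, 34^4≡8, 34^5≡27, 34^6≡36, 34^7≡48, 34^8≡15, 34^9≡20, 34^10≡43, 34^11≡41, 34^12≡22, 34^13≡13, 34^14≡1. ord_49(34) = 14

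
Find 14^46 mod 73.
By repeated squaring mod 73: 14^{1}≡14, 14^{2}≡50, 14^{4}≡18, 14^{8}≡32, 14^{16}≡2, 14^{32}≡4. Then 14^{46} = 14^{32+8+4+2} ≡ 4 × 32 × 18 × 50 ≡ 6 mod 73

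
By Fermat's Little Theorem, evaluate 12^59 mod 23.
By Fermat: 12^{22} ≡ 1 mod 23. 59 = 2×22 + 15. So 12^{59} ≡ 12^{15} ≡ 13 mod 23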